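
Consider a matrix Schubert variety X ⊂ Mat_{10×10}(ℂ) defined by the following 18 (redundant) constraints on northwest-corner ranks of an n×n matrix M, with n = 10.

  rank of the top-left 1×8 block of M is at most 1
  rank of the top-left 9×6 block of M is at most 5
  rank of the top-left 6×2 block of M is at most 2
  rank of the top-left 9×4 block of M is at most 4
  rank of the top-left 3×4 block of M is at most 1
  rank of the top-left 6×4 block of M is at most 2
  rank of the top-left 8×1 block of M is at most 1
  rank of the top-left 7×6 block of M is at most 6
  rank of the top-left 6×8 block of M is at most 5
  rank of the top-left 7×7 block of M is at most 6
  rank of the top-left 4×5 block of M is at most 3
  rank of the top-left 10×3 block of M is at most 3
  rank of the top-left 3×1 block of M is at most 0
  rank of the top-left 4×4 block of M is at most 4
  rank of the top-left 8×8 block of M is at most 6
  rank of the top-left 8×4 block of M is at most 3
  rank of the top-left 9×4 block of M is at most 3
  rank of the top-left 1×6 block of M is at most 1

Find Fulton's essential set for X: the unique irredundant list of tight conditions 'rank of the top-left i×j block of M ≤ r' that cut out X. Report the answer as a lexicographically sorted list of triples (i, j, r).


Reconstructing r_w from the 18 given conditions:

  0 | 1 | 1 | 1 | 1 | 1 | 1 | 1 | 1 | 1
  0 | 1 | 1 | 1 | 2 | 2 | 2 | 2 | 2 | 2
  0 | 1 | 1 | 1 | 2 | 3 | 3 | 3 | 3 | 3
  1 | 2 | 2 | 2 | 3 | 4 | 4 | 4 | 4 | 4
  1 | 2 | 2 | 2 | 3 | 4 | 5 | 5 | 5 | 5
  1 | 2 | 2 | 2 | 3 | 4 | 5 | 5 | 6 | 6
  1 | 2 | 3 | 3 | 4 | 5 | 6 | 6 | 7 | 7
  1 | 2 | 3 | 3 | 4 | 5 | 6 | 6 | 7 | 8
  1 | 2 | 3 | 3 | 4 | 5 | 6 | 7 | 8 | 9
  1 | 2 | 3 | 4 | 5 | 6 | 7 | 8 | 9 | 10

giving w = (2, 5, 6, 1, 7, 9, 3, 10, 8, 4) via Δ²R.

D(w) has 15 cells with 6 SE-corners; essential set:

[(3, 1, 0), (3, 4, 1), (6, 4, 2), (6, 8, 5), (8, 8, 6), (9, 4, 3)]


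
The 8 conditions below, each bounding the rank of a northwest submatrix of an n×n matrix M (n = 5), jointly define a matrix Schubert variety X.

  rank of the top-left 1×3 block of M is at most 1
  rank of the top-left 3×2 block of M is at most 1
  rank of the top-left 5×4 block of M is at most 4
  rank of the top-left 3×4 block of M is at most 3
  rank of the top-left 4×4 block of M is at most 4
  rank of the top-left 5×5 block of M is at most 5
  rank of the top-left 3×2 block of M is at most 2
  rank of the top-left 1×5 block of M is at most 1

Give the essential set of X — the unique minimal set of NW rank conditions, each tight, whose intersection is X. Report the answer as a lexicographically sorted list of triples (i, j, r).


Reconstructing r_w from the 8 given conditions:

  i=1: 1 | 1 | 1 | 1 | 1
  i=2: 1 | 1 | 2 | 2 | 2
  i=3: 1 | 1 | 2 | 3 | 3
  i=4: 1 | 2 | 3 | 4 | 4
  i=5: 1 | 2 | 3 | 4 | 5

reading off 1-entries of Δ²R: w = (1, 3, 4, 2, 5).

D(w) has 2 cells with 1 SE-corner; essential set:

[(3, 2, 1)]


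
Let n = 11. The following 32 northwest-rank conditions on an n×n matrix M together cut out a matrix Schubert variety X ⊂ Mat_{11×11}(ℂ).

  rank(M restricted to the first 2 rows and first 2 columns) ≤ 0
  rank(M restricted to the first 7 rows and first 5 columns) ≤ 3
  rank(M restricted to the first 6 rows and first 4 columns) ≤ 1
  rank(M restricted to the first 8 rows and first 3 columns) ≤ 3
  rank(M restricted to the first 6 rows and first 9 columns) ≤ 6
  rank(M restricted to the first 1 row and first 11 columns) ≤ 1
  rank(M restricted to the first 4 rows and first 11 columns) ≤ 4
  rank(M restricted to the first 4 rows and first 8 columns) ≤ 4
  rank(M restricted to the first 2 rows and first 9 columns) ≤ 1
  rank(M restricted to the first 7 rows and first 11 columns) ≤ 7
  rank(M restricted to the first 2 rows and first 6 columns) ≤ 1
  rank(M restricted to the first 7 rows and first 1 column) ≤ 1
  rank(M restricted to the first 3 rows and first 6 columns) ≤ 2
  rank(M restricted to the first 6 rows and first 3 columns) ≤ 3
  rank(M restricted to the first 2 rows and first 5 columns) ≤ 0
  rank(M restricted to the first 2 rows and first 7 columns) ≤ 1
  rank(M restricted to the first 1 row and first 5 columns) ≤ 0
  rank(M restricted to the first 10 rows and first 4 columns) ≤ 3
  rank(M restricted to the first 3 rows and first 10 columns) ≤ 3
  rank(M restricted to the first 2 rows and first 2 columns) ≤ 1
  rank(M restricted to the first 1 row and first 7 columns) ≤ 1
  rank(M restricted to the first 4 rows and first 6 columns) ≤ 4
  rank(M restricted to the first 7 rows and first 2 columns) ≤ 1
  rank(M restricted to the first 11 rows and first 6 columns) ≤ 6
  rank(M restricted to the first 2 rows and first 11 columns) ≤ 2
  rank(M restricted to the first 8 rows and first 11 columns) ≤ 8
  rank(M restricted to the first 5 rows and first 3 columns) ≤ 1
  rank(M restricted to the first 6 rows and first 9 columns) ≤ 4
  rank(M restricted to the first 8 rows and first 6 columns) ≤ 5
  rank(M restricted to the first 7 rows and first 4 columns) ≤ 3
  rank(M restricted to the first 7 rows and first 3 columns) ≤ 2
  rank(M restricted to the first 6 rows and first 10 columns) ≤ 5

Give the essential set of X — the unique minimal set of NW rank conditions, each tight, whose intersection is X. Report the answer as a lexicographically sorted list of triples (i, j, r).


The tightest implied rank at each (i,j), from the 32 conditions:

  i=1: 0 0 0 0 0 1 1 1 1 1 1
  i=2: 0 0 0 0 0 1 1 1 1 2 2
  i=3: 1 1 1 1 1 2 2 2 2 3 3
  i=4: 1 1 1 1 2 3 3 3 3 4 4
  i=5: 1 1 1 1 2 3 4 4 4 5 5
  i=6: 1 1 1 1 2 3 4 4 4 5 6
  i=7: 1 1 2 2 3 4 5 5 5 6 7
  i=8: 1 2 3 3 4 5 6 6 6 7 8
  i=9: 1 2 3 3 4 5 6 7 7 8 9
  i=10: 1 2 3 3 4 5 6 7 8 9 10
  i=11: 1 2 3 4 5 6 7 8 9 10 11

giving w = (6, 10, 1, 5, 7, 11, 3, 2, 8, 9, 4) via Δ²R.

Fulton essential set (6 of the 27 Rothe cells):

[(2, 5, 0), (2, 9, 1), (6, 4, 1), (6, 9, 4), (7, 2, 1), (10, 4, 3)]


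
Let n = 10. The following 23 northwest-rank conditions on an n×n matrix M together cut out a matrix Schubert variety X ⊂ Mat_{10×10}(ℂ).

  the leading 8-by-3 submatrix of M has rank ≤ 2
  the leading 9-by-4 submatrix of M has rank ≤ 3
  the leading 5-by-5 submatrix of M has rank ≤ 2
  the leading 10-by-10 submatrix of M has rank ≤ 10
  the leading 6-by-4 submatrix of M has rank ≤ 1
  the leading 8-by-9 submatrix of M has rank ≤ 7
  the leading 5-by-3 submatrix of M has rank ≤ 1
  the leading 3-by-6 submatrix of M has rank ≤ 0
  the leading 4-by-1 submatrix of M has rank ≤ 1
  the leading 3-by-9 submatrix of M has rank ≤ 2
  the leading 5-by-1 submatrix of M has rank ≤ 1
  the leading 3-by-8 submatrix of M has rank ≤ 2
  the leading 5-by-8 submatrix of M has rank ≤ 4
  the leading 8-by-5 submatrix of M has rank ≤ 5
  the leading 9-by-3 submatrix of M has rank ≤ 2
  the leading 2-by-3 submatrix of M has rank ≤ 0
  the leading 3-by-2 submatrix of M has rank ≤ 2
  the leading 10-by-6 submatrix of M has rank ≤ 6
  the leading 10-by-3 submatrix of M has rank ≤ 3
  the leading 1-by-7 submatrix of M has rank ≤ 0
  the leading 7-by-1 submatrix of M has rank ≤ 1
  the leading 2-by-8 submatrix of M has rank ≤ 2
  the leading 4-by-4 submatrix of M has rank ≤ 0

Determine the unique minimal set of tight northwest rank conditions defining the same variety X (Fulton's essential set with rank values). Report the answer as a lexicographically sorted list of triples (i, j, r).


Rank table r_w(10×10) implied by the 23 constraints:

  0 0 0 0 0 0 0 1 1 1
  0 0 0 0 0 0 1 2 2 2
  0 0 0 0 0 0 1 2 2 3
  0 0 0 0 1 1 2 3 3 4
  1 1 1 1 2 2 3 4 4 5
  1 1 1 1 2 3 4 5 5 6
  1 2 2 2 3 4 5 6 6 7
  1 2 2 3 4 5 6 7 7 8
  1 2 2 3 4 5 6 7 8 9
  1 2 3 4 5 6 7 8 9 10

giving w = (8, 7, 10, 5, 1, 6, 2, 4, 9, 3) via Δ²R.

|D(w)|=29, |Ess(w)|=6:

[(1, 7, 0), (3, 6, 0), (3, 9, 2), (4, 4, 0), (6, 4, 1), (9, 3, 2)]


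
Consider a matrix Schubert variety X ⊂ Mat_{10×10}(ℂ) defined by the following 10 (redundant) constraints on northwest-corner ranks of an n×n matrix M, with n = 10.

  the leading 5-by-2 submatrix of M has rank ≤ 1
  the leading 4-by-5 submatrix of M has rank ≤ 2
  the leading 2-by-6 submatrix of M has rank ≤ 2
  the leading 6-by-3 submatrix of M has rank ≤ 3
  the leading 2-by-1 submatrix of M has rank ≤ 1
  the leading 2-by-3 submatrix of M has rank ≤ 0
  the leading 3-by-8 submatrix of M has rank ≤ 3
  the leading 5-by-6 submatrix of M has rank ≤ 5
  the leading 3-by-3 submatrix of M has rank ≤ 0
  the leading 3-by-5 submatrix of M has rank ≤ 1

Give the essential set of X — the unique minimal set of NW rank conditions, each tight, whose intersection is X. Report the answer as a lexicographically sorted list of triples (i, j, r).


Computing R[i][j] = min implied NW-rank bound (n=10, 10 conditions):

  R[1]: 0, 0, 0, 1, 1, 1, 1, 1, 1, 1
  R[2]: 0, 0, 0, 1, 1, 2, 2, 2, 2, 2
  R[3]: 0, 0, 0, 1, 1, 2, 3, 3, 3, 3
  R[4]: 1, 1, 1, 2, 2, 3, 4, 4, 4, 4
  R[5]: 1, 1, 2, 3, 3, 4, 5, 5, 5, 5
  R[6]: 1, 2, 3, 4, 4, 5, 6, 6, 6, 6
  R[7]: 1, 2, 3, 4, 5, 6, 7, 7, 7, 7
  R[8]: 1, 2, 3, 4, 5, 6, 7, 8, 8, 8
  R[9]: 1, 2, 3, 4, 5, 6, 7, 8, 9, 9
  R[10]: 1, 2, 3, 4, 5, 6, 7, 8, 9, 10

second differences of R give the permutation w = (4, 6, 7, 1, 3, 2, 5, 8, 9, 10).

Fulton essential set (3 of the 12 Rothe cells):

[(3, 3, 0), (3, 5, 1), (5, 2, 1)]


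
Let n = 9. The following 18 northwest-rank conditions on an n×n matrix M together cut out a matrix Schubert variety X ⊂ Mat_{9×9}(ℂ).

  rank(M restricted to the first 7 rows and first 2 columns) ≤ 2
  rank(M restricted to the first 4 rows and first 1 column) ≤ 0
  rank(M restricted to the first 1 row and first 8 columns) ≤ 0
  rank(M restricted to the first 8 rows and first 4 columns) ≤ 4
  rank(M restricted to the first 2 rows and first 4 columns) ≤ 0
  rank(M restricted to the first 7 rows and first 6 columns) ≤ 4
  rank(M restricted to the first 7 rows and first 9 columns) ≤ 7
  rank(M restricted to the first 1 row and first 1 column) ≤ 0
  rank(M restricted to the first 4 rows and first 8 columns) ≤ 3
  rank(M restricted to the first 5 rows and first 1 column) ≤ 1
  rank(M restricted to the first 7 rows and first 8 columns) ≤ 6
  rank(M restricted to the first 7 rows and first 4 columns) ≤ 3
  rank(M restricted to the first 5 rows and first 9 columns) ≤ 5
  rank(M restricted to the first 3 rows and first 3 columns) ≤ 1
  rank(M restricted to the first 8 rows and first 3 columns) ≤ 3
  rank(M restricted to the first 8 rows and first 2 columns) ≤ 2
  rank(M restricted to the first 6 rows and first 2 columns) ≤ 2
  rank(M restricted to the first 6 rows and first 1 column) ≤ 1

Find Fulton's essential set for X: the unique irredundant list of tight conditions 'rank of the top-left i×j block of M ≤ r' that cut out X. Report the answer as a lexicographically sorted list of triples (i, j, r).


Rank table r_w(9×9) implied by the 18 constraints:

  0 0 0 0 0 0 0 0 1
  0 0 0 0 1 1 1 1 2
  0 1 1 1 2 2 2 2 3
  0 1 2 2 3 3 3 3 4
  1 2 3 3 4 4 4 4 5
  1 2 3 3 4 4 5 5 6
  1 2 3 3 4 4 5 6 7
  1 2 3 4 5 5 6 7 8
  1 2 3 4 5 6 7 8 9

giving w = (9, 5, 2, 3, 1, 7, 8, 4, 6) via Δ²R.

Fulton essential set (5 of the 18 Rothe cells):

[(1, 8, 0), (2, 4, 0), (4, 1, 0), (7, 4, 3), (7, 6, 4)]


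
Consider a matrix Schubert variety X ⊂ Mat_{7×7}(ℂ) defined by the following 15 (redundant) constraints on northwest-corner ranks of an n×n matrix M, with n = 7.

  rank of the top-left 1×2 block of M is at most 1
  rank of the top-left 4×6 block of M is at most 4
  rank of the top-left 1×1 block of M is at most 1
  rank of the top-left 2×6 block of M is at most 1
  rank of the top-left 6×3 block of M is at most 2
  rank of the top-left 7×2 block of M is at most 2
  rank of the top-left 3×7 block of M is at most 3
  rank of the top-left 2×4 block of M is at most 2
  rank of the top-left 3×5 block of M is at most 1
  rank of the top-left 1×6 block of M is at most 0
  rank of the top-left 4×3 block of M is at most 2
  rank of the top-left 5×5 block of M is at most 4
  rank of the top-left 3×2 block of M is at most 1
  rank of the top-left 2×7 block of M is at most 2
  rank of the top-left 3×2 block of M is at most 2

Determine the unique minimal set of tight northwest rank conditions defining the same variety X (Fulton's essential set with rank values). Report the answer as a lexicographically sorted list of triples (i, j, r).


Propagating the 15 rank bounds to every northwest block:

  R[1]: 0 0 0 0 0 0 1
  R[2]: 1 1 1 1 1 1 2
  R[3]: 1 1 1 1 1 2 3
  R[4]: 1 2 2 2 2 3 4
  R[5]: 1 2 2 3 3 4 5
  R[6]: 1 2 2 3 4 5 6
  R[7]: 1 2 3 4 5 6 7

second differences of R give the permutation w = (7, 1, 6, 2, 4, 5, 3).

Fulton essential set (3 of the 12 Rothe cells):

[(1, 6, 0), (3, 5, 1), (6, 3, 2)]


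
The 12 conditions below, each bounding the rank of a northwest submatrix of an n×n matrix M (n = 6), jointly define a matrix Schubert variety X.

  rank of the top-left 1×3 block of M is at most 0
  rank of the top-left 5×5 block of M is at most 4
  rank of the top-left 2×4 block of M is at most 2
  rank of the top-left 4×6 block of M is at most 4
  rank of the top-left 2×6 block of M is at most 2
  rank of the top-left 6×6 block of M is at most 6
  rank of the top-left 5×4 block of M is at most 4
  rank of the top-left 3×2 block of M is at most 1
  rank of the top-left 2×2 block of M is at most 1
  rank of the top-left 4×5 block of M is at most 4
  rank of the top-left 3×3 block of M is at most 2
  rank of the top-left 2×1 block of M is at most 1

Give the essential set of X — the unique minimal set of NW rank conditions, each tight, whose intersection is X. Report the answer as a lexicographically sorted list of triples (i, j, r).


Propagating the 12 rank bounds to every northwest block:

  i=1: 0 | 0 | 0 | 1 | 1 | 1
  i=2: 1 | 1 | 1 | 2 | 2 | 2
  i=3: 1 | 1 | 2 | 3 | 3 | 3
  i=4: 1 | 2 | 3 | 4 | 4 | 4
  i=5: 1 | 2 | 3 | 4 | 4 | 5
  i=6: 1 | 2 | 3 | 4 | 5 | 6

giving w = (4, 1, 3, 2, 6, 5) via Δ²R.

3 SE-corners of the 5-cell Rothe diagram give Ess(w):

[(1, 3, 0), (3, 2, 1), (5, 5, 4)]


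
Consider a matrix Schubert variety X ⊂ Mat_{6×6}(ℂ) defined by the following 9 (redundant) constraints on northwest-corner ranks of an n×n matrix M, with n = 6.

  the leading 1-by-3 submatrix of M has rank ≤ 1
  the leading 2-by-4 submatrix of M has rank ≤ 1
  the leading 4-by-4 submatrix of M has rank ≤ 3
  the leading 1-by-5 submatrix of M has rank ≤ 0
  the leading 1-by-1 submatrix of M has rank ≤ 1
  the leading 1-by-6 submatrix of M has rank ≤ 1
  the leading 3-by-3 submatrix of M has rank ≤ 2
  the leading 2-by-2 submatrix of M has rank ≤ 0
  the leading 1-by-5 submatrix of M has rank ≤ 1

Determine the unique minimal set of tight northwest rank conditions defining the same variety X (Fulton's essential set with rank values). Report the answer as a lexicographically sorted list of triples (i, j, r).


Computing R[i][j] = min implied NW-rank bound (n=6, 9 conditions):

  row 1: 0  0  0  0  0  1
  row 2: 0  0  1  1  1  2
  row 3: 1  1  2  2  2  3
  row 4: 1  2  3  3  3  4
  row 5: 1  2  3  4  4  5
  row 6: 1  2  3  4  5  6

giving w = (6, 3, 1, 2, 4, 5) via Δ²R.

ℓ(w)=7; the 2 essential cells (i,j,r):

[(1, 5, 0), (2, 2, 0)]


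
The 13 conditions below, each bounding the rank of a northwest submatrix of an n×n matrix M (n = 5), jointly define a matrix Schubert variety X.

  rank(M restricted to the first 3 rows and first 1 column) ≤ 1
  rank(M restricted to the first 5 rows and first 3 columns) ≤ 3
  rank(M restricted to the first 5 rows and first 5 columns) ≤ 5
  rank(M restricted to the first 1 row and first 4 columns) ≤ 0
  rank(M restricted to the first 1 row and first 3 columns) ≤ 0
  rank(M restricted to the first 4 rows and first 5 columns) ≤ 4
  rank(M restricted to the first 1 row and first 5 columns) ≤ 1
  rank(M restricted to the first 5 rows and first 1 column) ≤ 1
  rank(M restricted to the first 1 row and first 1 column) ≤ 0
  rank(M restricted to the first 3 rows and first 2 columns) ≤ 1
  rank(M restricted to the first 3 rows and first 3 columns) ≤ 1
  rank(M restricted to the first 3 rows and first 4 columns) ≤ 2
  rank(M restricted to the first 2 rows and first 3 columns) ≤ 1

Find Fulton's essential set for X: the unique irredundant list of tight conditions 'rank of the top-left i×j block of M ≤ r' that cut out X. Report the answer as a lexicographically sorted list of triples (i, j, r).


The tightest implied rank at each (i,j), from the 13 conditions:

  0  0  0  0  1
  1  1  1  1  2
  1  1  1  2  3
  1  2  2  3  4
  1  2  3  4  5

second differences of R give the permutation w = (5, 1, 4, 2, 3).

|D(w)|=6, |Ess(w)|=2:

[(1, 4, 0), (3, 3, 1)]


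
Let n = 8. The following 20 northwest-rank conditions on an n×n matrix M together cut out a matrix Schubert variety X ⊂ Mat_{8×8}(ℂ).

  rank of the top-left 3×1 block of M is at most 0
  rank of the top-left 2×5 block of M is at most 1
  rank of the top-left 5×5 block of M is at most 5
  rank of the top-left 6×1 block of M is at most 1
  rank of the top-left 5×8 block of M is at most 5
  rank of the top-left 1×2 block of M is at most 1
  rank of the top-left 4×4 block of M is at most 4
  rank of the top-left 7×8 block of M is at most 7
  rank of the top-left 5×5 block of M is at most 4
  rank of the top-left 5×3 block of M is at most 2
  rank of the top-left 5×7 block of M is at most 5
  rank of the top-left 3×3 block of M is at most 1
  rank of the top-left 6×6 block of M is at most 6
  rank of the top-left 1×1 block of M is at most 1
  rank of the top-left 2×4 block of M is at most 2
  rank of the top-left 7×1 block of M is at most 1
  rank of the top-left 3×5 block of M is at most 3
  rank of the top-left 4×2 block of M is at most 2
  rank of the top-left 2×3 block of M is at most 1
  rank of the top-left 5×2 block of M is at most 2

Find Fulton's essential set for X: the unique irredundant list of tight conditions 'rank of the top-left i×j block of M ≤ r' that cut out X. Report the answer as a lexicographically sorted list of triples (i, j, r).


Recovering R(i,j) via the rank-extension bound from the 20 conditions:

  0 | 1 | 1 | 1 | 1 | 1 | 1 | 1
  0 | 1 | 1 | 1 | 1 | 2 | 2 | 2
  0 | 1 | 1 | 2 | 2 | 3 | 3 | 3
  1 | 2 | 2 | 3 | 3 | 4 | 4 | 4
  1 | 2 | 2 | 3 | 4 | 5 | 5 | 5
  1 | 2 | 3 | 4 | 5 | 6 | 6 | 6
  1 | 2 | 3 | 4 | 5 | 6 | 7 | 7
  1 | 2 | 3 | 4 | 5 | 6 | 7 | 8

giving w = (2, 6, 4, 1, 5, 3, 7, 8) via Δ²R.

Rothe diagram D(w) (8 cells), 4 SE-corners (essential conditions):

[(2, 5, 1), (3, 1, 0), (3, 3, 1), (5, 3, 2)]


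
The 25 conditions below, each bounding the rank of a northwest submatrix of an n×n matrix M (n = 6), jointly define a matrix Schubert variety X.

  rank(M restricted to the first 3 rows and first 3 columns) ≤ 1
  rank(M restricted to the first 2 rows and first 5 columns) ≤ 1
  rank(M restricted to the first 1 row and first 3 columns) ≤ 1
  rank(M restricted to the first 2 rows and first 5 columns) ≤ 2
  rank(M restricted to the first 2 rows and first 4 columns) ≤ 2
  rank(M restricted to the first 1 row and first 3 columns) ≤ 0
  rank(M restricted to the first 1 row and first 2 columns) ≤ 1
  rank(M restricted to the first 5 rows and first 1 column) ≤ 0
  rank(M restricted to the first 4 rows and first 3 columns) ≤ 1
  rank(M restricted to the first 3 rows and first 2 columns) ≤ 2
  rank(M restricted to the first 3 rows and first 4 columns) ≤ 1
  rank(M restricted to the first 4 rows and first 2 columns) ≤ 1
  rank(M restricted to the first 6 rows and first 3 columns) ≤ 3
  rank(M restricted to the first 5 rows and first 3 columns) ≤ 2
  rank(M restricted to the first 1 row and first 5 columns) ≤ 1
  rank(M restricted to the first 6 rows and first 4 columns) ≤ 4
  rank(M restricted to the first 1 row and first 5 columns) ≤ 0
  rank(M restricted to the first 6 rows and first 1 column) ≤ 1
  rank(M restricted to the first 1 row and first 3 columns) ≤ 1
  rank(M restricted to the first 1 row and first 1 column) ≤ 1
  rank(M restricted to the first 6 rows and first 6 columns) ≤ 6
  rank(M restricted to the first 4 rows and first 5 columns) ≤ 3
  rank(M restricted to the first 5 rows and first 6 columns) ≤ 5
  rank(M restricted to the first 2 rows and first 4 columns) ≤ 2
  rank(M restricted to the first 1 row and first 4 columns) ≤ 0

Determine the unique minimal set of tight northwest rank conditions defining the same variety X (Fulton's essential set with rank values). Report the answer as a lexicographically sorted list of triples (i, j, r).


The tightest implied rank at each (i,j), from the 25 conditions:

  R[1]: 0 | 0 | 0 | 0 | 0 | 1
  R[2]: 0 | 1 | 1 | 1 | 1 | 2
  R[3]: 0 | 1 | 1 | 1 | 2 | 3
  R[4]: 0 | 1 | 1 | 2 | 3 | 4
  R[5]: 0 | 1 | 2 | 3 | 4 | 5
  R[6]: 1 | 2 | 3 | 4 | 5 | 6

hence w(1..6) = (6, 2, 5, 4, 3, 1).

ℓ(w)=12; the 4 essential cells (i,j,r):

[(1, 5, 0), (3, 4, 1), (4, 3, 1), (5, 1, 0)]


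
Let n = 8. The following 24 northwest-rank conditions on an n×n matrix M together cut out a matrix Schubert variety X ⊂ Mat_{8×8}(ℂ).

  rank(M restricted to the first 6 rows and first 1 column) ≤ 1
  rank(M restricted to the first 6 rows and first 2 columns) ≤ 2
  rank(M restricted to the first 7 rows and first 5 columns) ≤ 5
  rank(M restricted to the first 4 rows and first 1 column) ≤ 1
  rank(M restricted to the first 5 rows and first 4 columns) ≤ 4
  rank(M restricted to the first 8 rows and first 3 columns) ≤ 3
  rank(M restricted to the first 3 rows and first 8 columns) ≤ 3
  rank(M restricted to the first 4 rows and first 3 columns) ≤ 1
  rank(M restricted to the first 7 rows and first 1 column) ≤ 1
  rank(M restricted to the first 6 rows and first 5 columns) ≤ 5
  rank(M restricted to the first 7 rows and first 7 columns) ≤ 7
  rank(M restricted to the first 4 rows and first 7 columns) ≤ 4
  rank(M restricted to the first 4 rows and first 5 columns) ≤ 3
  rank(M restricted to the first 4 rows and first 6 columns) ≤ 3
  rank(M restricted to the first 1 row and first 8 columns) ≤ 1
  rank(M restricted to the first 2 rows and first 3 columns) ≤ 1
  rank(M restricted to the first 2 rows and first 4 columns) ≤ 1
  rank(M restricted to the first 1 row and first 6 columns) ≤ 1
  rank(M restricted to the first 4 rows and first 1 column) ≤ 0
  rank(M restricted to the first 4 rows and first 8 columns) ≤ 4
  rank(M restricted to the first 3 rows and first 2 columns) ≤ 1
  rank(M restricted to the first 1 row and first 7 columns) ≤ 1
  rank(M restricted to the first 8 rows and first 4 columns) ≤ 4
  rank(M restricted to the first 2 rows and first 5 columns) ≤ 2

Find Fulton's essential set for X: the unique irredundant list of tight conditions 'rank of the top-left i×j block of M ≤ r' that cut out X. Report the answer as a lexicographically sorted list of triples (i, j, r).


Reconstructing r_w from the 24 given conditions:

  i=1: 0 1 1 1 1 1 1 1
  i=2: 0 1 1 1 2 2 2 2
  i=3: 0 1 1 2 3 3 3 3
  i=4: 0 1 1 2 3 3 4 4
  i=5: 1 2 2 3 4 4 5 5
  i=6: 1 2 3 4 5 5 6 6
  i=7: 1 2 3 4 5 6 7 7
  i=8: 1 2 3 4 5 6 7 8

hence w(1..8) = (2, 5, 4, 7, 1, 3, 6, 8).

Fulton essential set (4 of the 9 Rothe cells):

[(2, 4, 1), (4, 1, 0), (4, 3, 1), (4, 6, 3)]


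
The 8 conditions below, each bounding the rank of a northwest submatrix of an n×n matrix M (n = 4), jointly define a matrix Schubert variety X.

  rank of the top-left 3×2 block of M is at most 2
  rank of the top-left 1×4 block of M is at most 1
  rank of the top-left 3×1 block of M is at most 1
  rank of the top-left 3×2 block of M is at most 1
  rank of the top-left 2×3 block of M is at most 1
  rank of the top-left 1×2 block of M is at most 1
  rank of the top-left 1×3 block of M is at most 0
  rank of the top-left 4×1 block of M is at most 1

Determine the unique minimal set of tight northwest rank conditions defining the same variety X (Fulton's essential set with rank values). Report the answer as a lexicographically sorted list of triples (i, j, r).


Recovering R(i,j) via the rank-extension bound from the 8 conditions:

  R[1]: 0 0 0 1
  R[2]: 1 1 1 2
  R[3]: 1 1 2 3
  R[4]: 1 2 3 4

reading off 1-entries of Δ²R: w = (4, 1, 3, 2).

2 SE-corners of the 4-cell Rothe diagram give Ess(w):

[(1, 3, 0), (3, 2, 1)]


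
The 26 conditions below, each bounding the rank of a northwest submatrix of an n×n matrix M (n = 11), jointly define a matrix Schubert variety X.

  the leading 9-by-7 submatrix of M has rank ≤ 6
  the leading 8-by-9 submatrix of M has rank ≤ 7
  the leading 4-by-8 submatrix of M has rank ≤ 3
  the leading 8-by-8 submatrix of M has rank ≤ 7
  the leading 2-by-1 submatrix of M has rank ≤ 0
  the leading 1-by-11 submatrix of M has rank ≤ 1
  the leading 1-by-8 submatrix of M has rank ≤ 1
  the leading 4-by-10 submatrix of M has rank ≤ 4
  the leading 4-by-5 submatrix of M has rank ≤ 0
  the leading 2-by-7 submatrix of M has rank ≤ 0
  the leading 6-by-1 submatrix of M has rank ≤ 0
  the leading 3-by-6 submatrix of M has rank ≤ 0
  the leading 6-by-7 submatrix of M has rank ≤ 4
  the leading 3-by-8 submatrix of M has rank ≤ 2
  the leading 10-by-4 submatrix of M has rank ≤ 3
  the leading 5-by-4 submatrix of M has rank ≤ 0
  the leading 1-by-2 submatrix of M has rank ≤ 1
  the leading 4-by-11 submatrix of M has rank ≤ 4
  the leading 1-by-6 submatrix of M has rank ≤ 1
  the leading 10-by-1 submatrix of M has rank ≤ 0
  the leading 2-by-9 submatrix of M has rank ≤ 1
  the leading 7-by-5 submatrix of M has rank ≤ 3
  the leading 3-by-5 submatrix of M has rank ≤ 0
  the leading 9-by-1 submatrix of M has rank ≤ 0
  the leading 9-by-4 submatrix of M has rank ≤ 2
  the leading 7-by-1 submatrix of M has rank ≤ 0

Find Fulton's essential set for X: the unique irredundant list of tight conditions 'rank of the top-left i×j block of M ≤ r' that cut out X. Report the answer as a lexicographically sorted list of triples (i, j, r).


Computing R[i][j] = min implied NW-rank bound (n=11, 26 conditions):

  i=1: 0 | 0 | 0 | 0 | 0 | 0 | 0 | 1 | 1 | 1 | 1
  i=2: 0 | 0 | 0 | 0 | 0 | 0 | 0 | 1 | 1 | 2 | 2
  i=3: 0 | 0 | 0 | 0 | 0 | 0 | 1 | 2 | 2 | 3 | 3
  i=4: 0 | 0 | 0 | 0 | 0 | 1 | 2 | 3 | 3 | 4 | 4
  i=5: 0 | 0 | 0 | 0 | 1 | 2 | 3 | 4 | 4 | 5 | 5
  i=6: 0 | 1 | 1 | 1 | 2 | 3 | 4 | 5 | 5 | 6 | 6
  i=7: 0 | 1 | 2 | 2 | 3 | 4 | 5 | 6 | 6 | 7 | 7
  i=8: 0 | 1 | 2 | 2 | 3 | 4 | 5 | 6 | 7 | 8 | 8
  i=9: 0 | 1 | 2 | 2 | 3 | 4 | 5 | 6 | 7 | 8 | 9
  i=10: 0 | 1 | 2 | 3 | 4 | 5 | 6 | 7 | 8 | 9 | 10
  i=11: 1 | 2 | 3 | 4 | 5 | 6 | 7 | 8 | 9 | 10 | 11

giving w = (8, 10, 7, 6, 5, 2, 3, 9, 11, 4, 1) via Δ²R.

|D(w)|=37, |Ess(w)|=7:

[(2, 7, 0), (2, 9, 1), (3, 6, 0), (4, 5, 0), (5, 4, 0), (9, 4, 2), (10, 1, 0)]


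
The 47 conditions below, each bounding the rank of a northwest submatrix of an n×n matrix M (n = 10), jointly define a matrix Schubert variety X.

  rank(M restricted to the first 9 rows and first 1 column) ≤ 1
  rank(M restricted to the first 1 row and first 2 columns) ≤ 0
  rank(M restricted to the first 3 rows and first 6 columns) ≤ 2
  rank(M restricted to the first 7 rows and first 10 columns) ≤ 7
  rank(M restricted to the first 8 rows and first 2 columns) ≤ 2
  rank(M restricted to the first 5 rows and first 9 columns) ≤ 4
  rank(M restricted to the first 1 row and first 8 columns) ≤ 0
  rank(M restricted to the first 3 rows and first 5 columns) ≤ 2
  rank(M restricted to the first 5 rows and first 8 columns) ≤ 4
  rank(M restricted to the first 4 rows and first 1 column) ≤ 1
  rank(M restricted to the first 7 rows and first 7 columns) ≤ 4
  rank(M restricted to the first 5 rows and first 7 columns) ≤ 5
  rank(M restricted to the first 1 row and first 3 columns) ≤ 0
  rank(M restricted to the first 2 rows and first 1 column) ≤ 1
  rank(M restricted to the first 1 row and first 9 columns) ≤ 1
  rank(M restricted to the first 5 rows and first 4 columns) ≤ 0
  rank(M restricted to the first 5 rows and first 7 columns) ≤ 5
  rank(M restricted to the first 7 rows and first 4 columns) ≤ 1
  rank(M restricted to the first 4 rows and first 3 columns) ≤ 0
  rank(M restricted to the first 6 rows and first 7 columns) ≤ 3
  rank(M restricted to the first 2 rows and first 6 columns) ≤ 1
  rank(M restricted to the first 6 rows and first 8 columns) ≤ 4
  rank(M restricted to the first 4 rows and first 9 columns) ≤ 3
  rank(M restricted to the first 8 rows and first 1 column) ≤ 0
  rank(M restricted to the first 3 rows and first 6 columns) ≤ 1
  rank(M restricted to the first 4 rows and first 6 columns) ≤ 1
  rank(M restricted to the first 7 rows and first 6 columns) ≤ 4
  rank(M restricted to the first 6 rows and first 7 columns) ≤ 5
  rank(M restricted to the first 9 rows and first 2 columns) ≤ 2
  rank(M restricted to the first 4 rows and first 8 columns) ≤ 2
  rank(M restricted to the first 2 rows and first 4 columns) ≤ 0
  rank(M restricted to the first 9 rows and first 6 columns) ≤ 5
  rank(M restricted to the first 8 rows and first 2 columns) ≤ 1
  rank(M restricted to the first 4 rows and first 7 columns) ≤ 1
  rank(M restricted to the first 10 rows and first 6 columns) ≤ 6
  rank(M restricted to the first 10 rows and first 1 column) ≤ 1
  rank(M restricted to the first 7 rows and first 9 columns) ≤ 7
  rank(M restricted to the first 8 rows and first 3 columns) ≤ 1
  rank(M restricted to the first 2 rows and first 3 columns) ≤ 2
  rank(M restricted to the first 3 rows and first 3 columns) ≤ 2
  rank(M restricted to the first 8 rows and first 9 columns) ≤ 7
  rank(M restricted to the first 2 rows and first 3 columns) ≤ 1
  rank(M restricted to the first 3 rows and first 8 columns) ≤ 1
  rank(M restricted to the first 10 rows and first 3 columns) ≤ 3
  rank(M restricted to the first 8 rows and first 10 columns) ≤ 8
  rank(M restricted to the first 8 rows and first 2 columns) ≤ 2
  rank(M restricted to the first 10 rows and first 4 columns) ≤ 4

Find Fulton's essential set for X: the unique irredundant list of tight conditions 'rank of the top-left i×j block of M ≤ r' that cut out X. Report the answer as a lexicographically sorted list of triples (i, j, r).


The tightest implied rank at each (i,j), from the 47 conditions:

  row 1: 0 | 0 | 0 | 0 | 0 | 0 | 0 | 0 | 1 | 1
  row 2: 0 | 0 | 0 | 0 | 1 | 1 | 1 | 1 | 2 | 2
  row 3: 0 | 0 | 0 | 0 | 1 | 1 | 1 | 1 | 2 | 3
  row 4: 0 | 0 | 0 | 0 | 1 | 1 | 1 | 2 | 3 | 4
  row 5: 0 | 0 | 0 | 0 | 1 | 2 | 2 | 3 | 4 | 5
  row 6: 0 | 1 | 1 | 1 | 2 | 3 | 3 | 4 | 5 | 6
  row 7: 0 | 1 | 1 | 1 | 2 | 3 | 4 | 5 | 6 | 7
  row 8: 0 | 1 | 1 | 2 | 3 | 4 | 5 | 6 | 7 | 8
  row 9: 1 | 2 | 2 | 3 | 4 | 5 | 6 | 7 | 8 | 9
  row 10: 1 | 2 | 3 | 4 | 5 | 6 | 7 | 8 | 9 | 10

the unique w with this rank table is (9, 5, 10, 8, 6, 2, 7, 4, 1, 3).

7 SE-corners of the 35-cell Rothe diagram give Ess(w):

[(1, 8, 0), (3, 8, 1), (4, 7, 1), (5, 4, 0), (7, 4, 1), (8, 1, 0), (8, 3, 1)]


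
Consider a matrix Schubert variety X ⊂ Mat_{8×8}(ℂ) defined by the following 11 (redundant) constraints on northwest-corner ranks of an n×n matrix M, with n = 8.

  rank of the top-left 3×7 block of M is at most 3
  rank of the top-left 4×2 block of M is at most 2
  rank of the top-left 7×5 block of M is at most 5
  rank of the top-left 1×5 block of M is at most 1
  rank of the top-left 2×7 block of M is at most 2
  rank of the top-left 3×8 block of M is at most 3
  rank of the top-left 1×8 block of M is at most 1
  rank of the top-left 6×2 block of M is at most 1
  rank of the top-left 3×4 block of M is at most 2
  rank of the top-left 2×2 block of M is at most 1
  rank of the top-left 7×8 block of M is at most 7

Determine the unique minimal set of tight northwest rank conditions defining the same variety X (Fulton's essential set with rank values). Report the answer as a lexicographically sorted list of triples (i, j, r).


Propagating the 11 rank bounds to every northwest block:

  i=1: 1 | 1 | 1 | 1 | 1 | 1 | 1 | 1
  i=2: 1 | 1 | 2 | 2 | 2 | 2 | 2 | 2
  i=3: 1 | 1 | 2 | 2 | 3 | 3 | 3 | 3
  i=4: 1 | 1 | 2 | 3 | 4 | 4 | 4 | 4
  i=5: 1 | 1 | 2 | 3 | 4 | 5 | 5 | 5
  i=6: 1 | 1 | 2 | 3 | 4 | 5 | 6 | 6
  i=7: 1 | 2 | 3 | 4 | 5 | 6 | 7 | 7
  i=8: 1 | 2 | 3 | 4 | 5 | 6 | 7 | 8

the unique w with this rank table is (1, 3, 5, 4, 6, 7, 2, 8).

Fulton essential set (2 of the 6 Rothe cells):

[(3, 4, 2), (6, 2, 1)]


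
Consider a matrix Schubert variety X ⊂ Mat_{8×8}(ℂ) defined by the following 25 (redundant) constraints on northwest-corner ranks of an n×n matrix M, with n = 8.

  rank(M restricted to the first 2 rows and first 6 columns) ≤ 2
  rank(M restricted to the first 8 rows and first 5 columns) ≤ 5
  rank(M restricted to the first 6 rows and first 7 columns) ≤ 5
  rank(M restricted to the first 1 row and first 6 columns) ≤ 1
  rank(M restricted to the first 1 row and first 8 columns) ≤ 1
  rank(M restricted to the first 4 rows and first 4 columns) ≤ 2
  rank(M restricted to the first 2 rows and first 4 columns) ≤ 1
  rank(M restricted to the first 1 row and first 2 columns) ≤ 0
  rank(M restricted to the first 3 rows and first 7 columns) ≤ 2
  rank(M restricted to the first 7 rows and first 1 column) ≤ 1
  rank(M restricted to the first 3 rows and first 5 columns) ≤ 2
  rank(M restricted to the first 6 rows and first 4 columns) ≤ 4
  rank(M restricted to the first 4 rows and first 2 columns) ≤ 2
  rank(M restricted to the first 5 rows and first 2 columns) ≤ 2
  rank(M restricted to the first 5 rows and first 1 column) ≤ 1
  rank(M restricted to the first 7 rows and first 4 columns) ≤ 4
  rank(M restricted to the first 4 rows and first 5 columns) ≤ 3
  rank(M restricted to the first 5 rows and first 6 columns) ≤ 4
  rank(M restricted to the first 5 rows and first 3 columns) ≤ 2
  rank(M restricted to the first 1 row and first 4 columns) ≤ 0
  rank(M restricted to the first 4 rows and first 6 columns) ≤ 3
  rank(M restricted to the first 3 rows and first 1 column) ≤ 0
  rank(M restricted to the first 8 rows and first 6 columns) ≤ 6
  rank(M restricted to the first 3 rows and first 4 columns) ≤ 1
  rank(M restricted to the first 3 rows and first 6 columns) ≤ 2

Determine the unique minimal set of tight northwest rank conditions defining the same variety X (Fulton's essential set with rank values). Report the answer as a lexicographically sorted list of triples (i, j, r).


The tightest implied rank at each (i,j), from the 25 conditions:

  row 1: 0 | 0 | 0 | 0 | 1 | 1 | 1 | 1
  row 2: 0 | 1 | 1 | 1 | 2 | 2 | 2 | 2
  row 3: 0 | 1 | 1 | 1 | 2 | 2 | 2 | 3
  row 4: 1 | 2 | 2 | 2 | 3 | 3 | 3 | 4
  row 5: 1 | 2 | 2 | 3 | 4 | 4 | 4 | 5
  row 6: 1 | 2 | 3 | 4 | 5 | 5 | 5 | 6
  row 7: 1 | 2 | 3 | 4 | 5 | 6 | 6 | 7
  row 8: 1 | 2 | 3 | 4 | 5 | 6 | 7 | 8

the unique w with this rank table is (5, 2, 8, 1, 4, 3, 6, 7).

ℓ(w)=11; the 5 essential cells (i,j,r):

[(1, 4, 0), (3, 1, 0), (3, 4, 1), (3, 7, 2), (5, 3, 2)]


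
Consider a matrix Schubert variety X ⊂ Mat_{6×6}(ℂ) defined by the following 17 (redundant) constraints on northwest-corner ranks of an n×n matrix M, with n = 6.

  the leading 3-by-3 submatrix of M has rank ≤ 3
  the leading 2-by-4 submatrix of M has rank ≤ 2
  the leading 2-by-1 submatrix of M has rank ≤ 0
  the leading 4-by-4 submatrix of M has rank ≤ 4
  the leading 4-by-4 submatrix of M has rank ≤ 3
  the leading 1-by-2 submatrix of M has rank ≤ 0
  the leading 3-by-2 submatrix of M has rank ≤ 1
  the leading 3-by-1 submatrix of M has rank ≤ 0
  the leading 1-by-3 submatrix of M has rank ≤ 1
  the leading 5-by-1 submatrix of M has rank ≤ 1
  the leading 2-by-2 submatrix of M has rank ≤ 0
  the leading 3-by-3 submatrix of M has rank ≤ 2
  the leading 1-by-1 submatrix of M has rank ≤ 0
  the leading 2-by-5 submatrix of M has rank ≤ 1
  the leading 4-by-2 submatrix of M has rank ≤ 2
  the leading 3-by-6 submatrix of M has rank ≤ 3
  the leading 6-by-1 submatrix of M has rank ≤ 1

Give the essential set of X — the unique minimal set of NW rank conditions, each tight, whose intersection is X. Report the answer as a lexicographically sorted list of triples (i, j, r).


The tightest implied rank at each (i,j), from the 17 conditions:

  R[1]: 0 0 1 1 1 1
  R[2]: 0 0 1 1 1 2
  R[3]: 0 1 2 2 2 3
  R[4]: 1 2 3 3 3 4
  R[5]: 1 2 3 4 4 5
  R[6]: 1 2 3 4 5 6

hence w(1..6) = (3, 6, 2, 1, 4, 5).

3 SE-corners of the 7-cell Rothe diagram give Ess(w):

[(2, 2, 0), (2, 5, 1), (3, 1, 0)]


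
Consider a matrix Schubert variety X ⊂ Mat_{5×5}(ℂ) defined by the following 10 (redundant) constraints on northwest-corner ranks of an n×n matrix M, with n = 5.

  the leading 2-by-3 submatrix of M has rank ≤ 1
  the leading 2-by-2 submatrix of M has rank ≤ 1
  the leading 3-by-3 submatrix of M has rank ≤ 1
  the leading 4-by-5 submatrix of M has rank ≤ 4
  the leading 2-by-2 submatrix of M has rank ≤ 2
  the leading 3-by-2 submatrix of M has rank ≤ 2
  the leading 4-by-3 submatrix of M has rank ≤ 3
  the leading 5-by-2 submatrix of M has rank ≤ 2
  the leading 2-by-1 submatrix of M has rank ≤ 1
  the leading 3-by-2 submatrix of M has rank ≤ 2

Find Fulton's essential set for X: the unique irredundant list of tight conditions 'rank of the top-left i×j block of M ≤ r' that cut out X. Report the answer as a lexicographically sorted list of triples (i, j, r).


Computing R[i][j] = min implied NW-rank bound (n=5, 10 conditions):

  1  1  1  1  1
  1  1  1  2  2
  1  1  1  2  3
  1  2  2  3  4
  1  2  3  4  5

second differences of R give the permutation w = (1, 4, 5, 2, 3).

Rothe diagram D(w) (4 cells), 1 SE-corner (essential condition):

[(3, 3, 1)]


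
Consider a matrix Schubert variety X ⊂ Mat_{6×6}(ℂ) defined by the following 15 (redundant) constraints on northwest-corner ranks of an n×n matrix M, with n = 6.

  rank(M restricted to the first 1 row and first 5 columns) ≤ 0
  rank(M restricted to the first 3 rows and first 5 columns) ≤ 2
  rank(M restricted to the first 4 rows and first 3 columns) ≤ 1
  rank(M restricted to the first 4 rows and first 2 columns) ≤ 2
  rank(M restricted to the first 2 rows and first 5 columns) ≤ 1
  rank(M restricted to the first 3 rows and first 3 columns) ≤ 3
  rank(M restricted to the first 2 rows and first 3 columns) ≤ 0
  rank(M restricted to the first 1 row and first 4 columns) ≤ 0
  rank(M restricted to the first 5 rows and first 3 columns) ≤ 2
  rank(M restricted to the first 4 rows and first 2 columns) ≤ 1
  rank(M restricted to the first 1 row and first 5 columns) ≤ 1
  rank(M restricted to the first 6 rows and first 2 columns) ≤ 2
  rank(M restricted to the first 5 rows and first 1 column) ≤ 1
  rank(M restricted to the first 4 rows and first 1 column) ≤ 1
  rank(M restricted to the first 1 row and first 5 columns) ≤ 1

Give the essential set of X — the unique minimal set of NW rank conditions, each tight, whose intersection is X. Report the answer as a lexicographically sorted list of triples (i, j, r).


Computing R[i][j] = min implied NW-rank bound (n=6, 15 conditions):

  0 | 0 | 0 | 0 | 0 | 1
  0 | 0 | 0 | 1 | 1 | 2
  1 | 1 | 1 | 2 | 2 | 3
  1 | 1 | 1 | 2 | 3 | 4
  1 | 2 | 2 | 3 | 4 | 5
  1 | 2 | 3 | 4 | 5 | 6

so w = (6, 4, 1, 5, 2, 3).

ℓ(w)=10; the 3 essential cells (i,j,r):

[(1, 5, 0), (2, 3, 0), (4, 3, 1)]


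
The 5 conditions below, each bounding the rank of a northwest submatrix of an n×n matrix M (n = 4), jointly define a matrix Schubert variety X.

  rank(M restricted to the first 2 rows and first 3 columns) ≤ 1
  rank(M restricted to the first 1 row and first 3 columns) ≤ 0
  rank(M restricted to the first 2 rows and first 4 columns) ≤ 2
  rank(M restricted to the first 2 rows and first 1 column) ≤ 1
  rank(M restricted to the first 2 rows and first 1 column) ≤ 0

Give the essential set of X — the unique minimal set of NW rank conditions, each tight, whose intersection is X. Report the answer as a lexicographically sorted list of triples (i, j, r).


Recovering R(i,j) via the rank-extension bound from the 5 conditions:

  R[1]: 0 0 0 1
  R[2]: 0 1 1 2
  R[3]: 1 2 2 3
  R[4]: 1 2 3 4

hence w(1..4) = (4, 2, 1, 3).

2 SE-corners of the 4-cell Rothe diagram give Ess(w):

[(1, 3, 0), (2, 1, 0)]
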